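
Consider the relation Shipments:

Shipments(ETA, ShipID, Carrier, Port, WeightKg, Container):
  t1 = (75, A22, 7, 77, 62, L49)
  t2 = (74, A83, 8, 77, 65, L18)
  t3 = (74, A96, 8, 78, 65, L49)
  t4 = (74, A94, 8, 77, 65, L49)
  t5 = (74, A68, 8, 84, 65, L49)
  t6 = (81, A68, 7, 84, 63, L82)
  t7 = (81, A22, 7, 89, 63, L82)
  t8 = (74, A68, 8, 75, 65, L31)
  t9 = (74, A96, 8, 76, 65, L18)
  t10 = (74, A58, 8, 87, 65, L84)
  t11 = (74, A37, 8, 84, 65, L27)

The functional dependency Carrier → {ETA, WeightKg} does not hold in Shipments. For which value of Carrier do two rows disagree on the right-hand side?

7

Carrier=7: rows 1, 6, 7 → {ETA,WeightKg} takes values {(75, 62), (81, 63)} — violation
Carrier=8: rows 2, 3, 4, 5, 8, 9, 10, 11 → {ETA,WeightKg} = (74, 65), (74, 65), (74, 65), (74, 65), (74, 65), (74, 65), (74, 65), (74, 65) ✓
The only Carrier value with inconsistent RHS is Carrier=7.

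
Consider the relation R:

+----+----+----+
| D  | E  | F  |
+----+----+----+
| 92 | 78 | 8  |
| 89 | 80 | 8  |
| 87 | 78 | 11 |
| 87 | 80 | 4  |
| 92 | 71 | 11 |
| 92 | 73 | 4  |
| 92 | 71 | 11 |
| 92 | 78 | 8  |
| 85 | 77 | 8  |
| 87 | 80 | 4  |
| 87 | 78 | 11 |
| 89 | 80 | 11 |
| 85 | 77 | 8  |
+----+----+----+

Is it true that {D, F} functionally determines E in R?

Yes

(D=92, F=8): 2 rows → E = 78, 78 ✓
(D=89, F=8): 1 row → E = 80 ✓
(D=87, F=11): 2 rows → E = 78, 78 ✓
(D=87, F=4): 2 rows → E = 80, 80 ✓
(D=92, F=11): 2 rows → E = 71, 71 ✓
(D=92, F=4): 1 row → E = 73 ✓
(D=85, F=8): 2 rows → E = 77, 77 ✓
(D=89, F=11): 1 row → E = 80 ✓
Every {D, F} value is associated with a single E value, so {D, F} → E holds.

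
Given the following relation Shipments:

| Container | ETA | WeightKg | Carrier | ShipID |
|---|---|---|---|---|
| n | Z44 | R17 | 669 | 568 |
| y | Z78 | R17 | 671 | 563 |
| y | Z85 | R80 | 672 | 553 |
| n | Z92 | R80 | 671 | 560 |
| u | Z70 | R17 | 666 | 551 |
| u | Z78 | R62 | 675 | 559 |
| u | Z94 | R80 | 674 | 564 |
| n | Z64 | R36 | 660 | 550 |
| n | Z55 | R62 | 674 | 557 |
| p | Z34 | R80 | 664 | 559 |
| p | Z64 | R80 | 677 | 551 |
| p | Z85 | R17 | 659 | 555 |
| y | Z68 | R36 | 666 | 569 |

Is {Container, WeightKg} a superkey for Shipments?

No

Two distinct rows share (Container=p, WeightKg=R80), so {Container, WeightKg} does not determine every attribute — not a superkey.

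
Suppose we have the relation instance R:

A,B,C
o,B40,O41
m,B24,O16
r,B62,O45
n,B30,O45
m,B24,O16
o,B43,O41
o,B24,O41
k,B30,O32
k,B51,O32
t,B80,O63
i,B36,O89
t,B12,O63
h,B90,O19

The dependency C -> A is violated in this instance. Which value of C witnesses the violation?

C=O41: 3 rows → A = o, o, o ✓
C=O16: 2 rows → A = m, m ✓
C=O45: 2 rows → A takes values {r, n} — violation
C=O32: 2 rows → A = k, k ✓
C=O63: 2 rows → A = t, t ✓
C=O89: 1 row → A = i ✓
C=O19: 1 row → A = h ✓
The only C value with inconsistent A is C=O45.

O45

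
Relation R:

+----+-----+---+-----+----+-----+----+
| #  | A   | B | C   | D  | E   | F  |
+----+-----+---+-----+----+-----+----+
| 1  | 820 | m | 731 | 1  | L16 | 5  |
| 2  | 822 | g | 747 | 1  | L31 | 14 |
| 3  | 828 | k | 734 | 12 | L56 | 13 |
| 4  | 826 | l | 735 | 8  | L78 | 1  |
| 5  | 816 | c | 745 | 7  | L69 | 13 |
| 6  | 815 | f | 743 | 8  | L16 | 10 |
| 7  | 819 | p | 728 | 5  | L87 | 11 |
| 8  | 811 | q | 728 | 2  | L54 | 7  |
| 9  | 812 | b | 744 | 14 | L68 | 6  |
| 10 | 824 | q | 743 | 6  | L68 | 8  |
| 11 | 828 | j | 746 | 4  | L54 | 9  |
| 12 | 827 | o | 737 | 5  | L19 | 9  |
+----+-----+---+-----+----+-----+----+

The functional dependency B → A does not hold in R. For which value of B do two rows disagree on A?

q

B=m: row 1 → A = 820 ✓
B=g: row 2 → A = 822 ✓
B=k: row 3 → A = 828 ✓
B=l: row 4 → A = 826 ✓
B=c: row 5 → A = 816 ✓
B=f: row 6 → A = 815 ✓
B=p: row 7 → A = 819 ✓
B=q: rows 8, 10 → A takes values {811, 824} — violation
B=b: row 9 → A = 812 ✓
B=j: row 11 → A = 828 ✓
B=o: row 12 → A = 827 ✓
The only B value with inconsistent A is B=q.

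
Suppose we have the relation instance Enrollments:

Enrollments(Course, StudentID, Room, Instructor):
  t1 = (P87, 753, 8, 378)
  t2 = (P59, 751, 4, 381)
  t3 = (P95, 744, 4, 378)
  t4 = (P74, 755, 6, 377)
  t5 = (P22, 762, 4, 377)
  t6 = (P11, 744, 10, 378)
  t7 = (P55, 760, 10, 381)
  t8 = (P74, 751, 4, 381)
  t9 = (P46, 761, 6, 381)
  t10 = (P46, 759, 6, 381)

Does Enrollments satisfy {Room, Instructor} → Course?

No

(Room=8, Instructor=378): row 1 → Course = P87 ✓
(Room=4, Instructor=381): rows 2, 8 → Course takes values {P59, P74} — violation
(Room=4, Instructor=378): row 3 → Course = P95 ✓
(Room=6, Instructor=377): row 4 → Course = P74 ✓
(Room=4, Instructor=377): row 5 → Course = P22 ✓
(Room=10, Instructor=378): row 6 → Course = P11 ✓
(Room=10, Instructor=381): row 7 → Course = P55 ✓
(Room=6, Instructor=381): rows 9, 10 → Course = P46, P46 ✓
Two rows agree on {Room, Instructor} but differ on Course, so {Room, Instructor} → Course does not hold.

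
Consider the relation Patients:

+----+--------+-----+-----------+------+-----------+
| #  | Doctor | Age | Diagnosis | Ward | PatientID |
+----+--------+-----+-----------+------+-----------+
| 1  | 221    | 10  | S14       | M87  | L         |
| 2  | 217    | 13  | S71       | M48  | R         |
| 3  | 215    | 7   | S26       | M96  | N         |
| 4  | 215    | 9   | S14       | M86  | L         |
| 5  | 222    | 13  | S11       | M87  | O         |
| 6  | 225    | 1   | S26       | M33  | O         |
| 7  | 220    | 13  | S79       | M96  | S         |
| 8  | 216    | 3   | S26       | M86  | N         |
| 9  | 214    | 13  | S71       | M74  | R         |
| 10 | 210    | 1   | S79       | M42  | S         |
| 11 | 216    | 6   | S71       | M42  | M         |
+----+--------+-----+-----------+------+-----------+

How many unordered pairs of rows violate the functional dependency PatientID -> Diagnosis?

PatientID=L: all 2 rows agree on Diagnosis — 0 pairs.
PatientID=R: all 2 rows agree on Diagnosis — 0 pairs.
PatientID=N: all 2 rows agree on Diagnosis — 0 pairs.
PatientID=O: violating pairs (5,6) — 1 pair.
PatientID=S: all 2 rows agree on Diagnosis — 0 pairs.

1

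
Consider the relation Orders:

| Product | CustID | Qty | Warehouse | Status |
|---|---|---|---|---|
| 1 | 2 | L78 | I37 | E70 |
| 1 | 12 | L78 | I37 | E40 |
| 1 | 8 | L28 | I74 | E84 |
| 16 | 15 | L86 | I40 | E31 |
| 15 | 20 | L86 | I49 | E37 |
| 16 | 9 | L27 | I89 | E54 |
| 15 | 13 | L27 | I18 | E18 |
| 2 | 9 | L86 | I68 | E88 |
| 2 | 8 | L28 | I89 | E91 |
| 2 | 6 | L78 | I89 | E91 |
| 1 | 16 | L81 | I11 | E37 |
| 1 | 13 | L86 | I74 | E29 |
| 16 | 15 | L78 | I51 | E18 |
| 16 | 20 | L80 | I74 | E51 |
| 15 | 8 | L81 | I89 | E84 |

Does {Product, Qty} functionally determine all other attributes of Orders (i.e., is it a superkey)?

Two distinct rows share (Product=1, Qty=L78), so {Product, Qty} does not determine every attribute — not a superkey.

No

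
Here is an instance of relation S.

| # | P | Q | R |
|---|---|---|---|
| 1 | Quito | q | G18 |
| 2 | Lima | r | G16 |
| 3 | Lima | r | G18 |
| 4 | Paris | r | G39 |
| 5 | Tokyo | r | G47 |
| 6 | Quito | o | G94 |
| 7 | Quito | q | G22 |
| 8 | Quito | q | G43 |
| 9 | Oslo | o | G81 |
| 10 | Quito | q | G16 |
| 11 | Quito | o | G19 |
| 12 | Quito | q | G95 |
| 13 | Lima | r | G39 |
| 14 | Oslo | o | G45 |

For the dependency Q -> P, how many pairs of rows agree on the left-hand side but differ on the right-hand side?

Q=q: all 5 rows agree on P — 0 pairs.
Q=r: violating pairs (2,4), (2,5), (3,4), (3,5), (4,5), (4,13), (5,13) — 7 pairs.
Q=o: violating pairs (6,9), (6,14), (9,11), (11,14) — 4 pairs.

11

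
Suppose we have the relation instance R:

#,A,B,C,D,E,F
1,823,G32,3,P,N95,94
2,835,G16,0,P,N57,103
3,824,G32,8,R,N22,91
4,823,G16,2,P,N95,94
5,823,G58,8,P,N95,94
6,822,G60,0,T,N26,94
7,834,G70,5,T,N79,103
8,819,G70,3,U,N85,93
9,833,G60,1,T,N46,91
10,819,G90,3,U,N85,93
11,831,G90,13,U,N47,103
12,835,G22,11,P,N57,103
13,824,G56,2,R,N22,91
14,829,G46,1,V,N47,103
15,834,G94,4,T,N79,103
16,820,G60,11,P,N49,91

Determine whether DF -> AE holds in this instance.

Yes

(D=P, F=94): rows 1, 4, 5 → {A,E} = (823, N95), (823, N95), (823, N95) ✓
(D=P, F=103): rows 2, 12 → {A,E} = (835, N57), (835, N57) ✓
(D=R, F=91): rows 3, 13 → {A,E} = (824, N22), (824, N22) ✓
(D=T, F=94): row 6 → {A,E} = (822, N26) ✓
(D=T, F=103): rows 7, 15 → {A,E} = (834, N79), (834, N79) ✓
(D=U, F=93): rows 8, 10 → {A,E} = (819, N85), (819, N85) ✓
(D=T, F=91): row 9 → {A,E} = (833, N46) ✓
(D=U, F=103): row 11 → {A,E} = (831, N47) ✓
(D=V, F=103): row 14 → {A,E} = (829, N47) ✓
(D=P, F=91): row 16 → {A,E} = (820, N49) ✓
Every DF value is associated with a single AE value, so DF -> AE holds.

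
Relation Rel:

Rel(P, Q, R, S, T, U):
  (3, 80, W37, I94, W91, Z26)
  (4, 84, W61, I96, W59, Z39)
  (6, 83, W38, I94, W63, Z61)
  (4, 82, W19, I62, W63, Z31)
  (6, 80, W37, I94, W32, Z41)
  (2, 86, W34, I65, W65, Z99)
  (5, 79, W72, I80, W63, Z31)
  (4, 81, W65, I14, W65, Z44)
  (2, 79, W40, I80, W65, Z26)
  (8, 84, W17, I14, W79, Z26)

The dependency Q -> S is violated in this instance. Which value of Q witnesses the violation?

84

Q=80: 2 rows → S = I94, I94 ✓
Q=84: 2 rows → S takes values {I96, I14} — violation
Q=83: 1 row → S = I94 ✓
Q=82: 1 row → S = I62 ✓
Q=86: 1 row → S = I65 ✓
Q=79: 2 rows → S = I80, I80 ✓
Q=81: 1 row → S = I14 ✓
The only Q value with inconsistent S is Q=84.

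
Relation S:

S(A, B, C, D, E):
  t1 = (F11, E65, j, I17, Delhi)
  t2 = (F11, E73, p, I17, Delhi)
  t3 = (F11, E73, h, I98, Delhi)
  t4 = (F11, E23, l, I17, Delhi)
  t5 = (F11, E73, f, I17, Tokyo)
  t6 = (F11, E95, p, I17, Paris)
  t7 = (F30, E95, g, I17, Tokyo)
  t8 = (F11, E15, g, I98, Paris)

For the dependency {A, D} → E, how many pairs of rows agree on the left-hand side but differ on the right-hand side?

(A=F11, D=I17): violating pairs (1,5), (1,6), (2,5), (2,6), (4,5), (4,6), (5,6) — 7 pairs.
(A=F11, D=I98): violating pairs (3,8) — 1 pair.

8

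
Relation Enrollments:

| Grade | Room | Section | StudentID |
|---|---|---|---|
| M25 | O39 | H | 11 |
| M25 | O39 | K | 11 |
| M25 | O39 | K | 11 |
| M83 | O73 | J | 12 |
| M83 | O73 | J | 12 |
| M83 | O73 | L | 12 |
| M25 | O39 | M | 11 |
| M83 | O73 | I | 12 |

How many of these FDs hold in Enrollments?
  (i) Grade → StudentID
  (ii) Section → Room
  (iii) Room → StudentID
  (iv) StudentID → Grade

(i) Grade → StudentID: every LHS value maps to a single RHS value — holds.
(ii) Section → Room: every LHS value maps to a single RHS value — holds.
(iii) Room → StudentID: every LHS value maps to a single RHS value — holds.
(iv) StudentID → Grade: every LHS value maps to a single RHS value — holds.
4 of the 4 dependencies hold.

4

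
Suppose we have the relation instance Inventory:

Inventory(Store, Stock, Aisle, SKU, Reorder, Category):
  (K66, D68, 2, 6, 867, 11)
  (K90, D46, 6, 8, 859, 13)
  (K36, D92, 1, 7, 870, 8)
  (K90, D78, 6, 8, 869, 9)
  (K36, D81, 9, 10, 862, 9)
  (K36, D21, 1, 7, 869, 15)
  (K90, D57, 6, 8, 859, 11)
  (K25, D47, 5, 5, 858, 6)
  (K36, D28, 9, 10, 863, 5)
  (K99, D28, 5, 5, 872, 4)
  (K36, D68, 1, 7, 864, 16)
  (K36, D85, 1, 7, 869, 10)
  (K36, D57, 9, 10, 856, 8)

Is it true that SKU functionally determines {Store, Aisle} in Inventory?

No

SKU=6: 1 row → {Store,Aisle} = (K66, 2) ✓
SKU=8: 3 rows → {Store,Aisle} = (K90, 6), (K90, 6), (K90, 6) ✓
SKU=7: 4 rows → {Store,Aisle} = (K36, 1), (K36, 1), (K36, 1), (K36, 1) ✓
SKU=10: 3 rows → {Store,Aisle} = (K36, 9), (K36, 9), (K36, 9) ✓
SKU=5: 2 rows → {Store,Aisle} takes values {(K25, 5), (K99, 5)} — violation
Two rows agree on SKU but differ on {Store, Aisle}, so SKU → {Store, Aisle} does not hold.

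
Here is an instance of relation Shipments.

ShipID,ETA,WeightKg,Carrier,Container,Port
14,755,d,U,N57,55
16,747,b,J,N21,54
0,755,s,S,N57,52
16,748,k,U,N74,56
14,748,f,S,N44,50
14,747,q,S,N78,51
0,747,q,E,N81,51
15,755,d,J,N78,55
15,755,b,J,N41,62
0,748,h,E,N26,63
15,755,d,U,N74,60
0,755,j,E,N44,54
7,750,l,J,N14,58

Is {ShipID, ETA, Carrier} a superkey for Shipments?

Two distinct rows share (ShipID=15, ETA=755, Carrier=J), so {ShipID, ETA, Carrier} does not determine every attribute — not a superkey.

No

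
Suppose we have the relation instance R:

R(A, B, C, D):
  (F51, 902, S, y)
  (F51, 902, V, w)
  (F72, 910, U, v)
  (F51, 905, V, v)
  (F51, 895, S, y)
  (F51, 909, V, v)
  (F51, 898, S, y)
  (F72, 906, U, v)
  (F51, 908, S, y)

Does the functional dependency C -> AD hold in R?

No

C=S: 4 rows → {A,D} = (F51, y), (F51, y), (F51, y), (F51, y) ✓
C=V: 3 rows → {A,D} takes values {(F51, w), (F51, v)} — violation
C=U: 2 rows → {A,D} = (F72, v), (F72, v) ✓
Two rows agree on C but differ on AD, so C -> AD does not hold.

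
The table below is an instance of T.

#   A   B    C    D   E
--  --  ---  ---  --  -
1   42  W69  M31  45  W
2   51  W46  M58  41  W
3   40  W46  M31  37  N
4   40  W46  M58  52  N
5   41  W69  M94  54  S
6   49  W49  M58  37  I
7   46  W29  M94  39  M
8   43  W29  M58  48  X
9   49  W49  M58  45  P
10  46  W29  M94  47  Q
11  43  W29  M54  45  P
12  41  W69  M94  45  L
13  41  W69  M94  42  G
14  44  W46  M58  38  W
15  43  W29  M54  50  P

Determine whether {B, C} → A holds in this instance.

(B=W69, C=M31): row 1 → A = 42 ✓
(B=W46, C=M58): rows 2, 4, 14 → A takes values {51, 40, 44} — violation
(B=W46, C=M31): row 3 → A = 40 ✓
(B=W69, C=M94): rows 5, 12, 13 → A = 41, 41, 41 ✓
(B=W49, C=M58): rows 6, 9 → A = 49, 49 ✓
(B=W29, C=M94): rows 7, 10 → A = 46, 46 ✓
(B=W29, C=M58): row 8 → A = 43 ✓
(B=W29, C=M54): rows 11, 15 → A = 43, 43 ✓
Two rows agree on {B, C} but differ on A, so {B, C} → A does not hold.

No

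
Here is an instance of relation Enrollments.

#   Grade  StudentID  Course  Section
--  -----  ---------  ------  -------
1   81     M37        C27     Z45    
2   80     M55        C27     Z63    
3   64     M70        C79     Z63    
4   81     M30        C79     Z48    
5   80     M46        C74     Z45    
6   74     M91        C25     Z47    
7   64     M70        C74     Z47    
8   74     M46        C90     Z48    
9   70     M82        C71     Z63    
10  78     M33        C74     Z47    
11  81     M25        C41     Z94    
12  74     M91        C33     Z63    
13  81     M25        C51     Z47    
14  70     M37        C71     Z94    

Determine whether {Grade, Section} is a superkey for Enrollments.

All 14 rows have distinct {Grade, Section} values, so {Grade, Section} → (all attributes) holds and {Grade, Section} is a superkey.

Yes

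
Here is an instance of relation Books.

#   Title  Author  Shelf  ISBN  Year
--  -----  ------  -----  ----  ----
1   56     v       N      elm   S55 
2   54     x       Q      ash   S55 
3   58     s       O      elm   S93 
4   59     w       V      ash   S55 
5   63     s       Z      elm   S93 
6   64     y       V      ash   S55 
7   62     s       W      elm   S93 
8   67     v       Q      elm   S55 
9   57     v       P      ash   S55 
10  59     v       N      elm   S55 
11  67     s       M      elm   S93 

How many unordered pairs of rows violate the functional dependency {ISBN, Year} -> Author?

6

(ISBN=elm, Year=S55): all 3 rows agree on Author — 0 pairs.
(ISBN=ash, Year=S55): violating pairs (2,4), (2,6), (2,9), (4,6), (4,9), (6,9) — 6 pairs.
(ISBN=elm, Year=S93): all 4 rows agree on Author — 0 pairs.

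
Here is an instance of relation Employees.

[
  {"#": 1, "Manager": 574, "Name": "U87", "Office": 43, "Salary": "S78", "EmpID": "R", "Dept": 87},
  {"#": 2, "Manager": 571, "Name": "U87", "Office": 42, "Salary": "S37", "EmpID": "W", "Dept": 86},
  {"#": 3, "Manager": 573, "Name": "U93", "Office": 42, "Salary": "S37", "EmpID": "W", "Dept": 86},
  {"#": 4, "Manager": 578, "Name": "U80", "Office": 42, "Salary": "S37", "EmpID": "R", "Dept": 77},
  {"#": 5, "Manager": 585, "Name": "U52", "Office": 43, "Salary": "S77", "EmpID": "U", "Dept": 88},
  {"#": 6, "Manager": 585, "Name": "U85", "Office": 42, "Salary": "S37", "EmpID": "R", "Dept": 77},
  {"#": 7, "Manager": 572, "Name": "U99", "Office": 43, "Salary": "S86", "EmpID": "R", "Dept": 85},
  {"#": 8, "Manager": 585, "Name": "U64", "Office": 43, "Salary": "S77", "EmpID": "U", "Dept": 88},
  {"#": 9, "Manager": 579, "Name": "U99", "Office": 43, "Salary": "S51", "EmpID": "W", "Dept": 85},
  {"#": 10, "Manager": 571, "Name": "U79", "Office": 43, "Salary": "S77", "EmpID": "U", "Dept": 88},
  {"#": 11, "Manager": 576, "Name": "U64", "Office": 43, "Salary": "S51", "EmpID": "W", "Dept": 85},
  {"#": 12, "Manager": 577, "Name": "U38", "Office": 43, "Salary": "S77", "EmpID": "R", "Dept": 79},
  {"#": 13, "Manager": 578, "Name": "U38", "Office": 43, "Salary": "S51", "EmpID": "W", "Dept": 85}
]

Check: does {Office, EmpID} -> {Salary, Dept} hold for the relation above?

No

(Office=43, EmpID=R): rows 1, 7, 12 → {Salary,Dept} takes values {(S78, 87), (S86, 85), (S77, 79)} — violation
(Office=42, EmpID=W): rows 2, 3 → {Salary,Dept} = (S37, 86), (S37, 86) ✓
(Office=42, EmpID=R): rows 4, 6 → {Salary,Dept} = (S37, 77), (S37, 77) ✓
(Office=43, EmpID=U): rows 5, 8, 10 → {Salary,Dept} = (S77, 88), (S77, 88), (S77, 88) ✓
(Office=43, EmpID=W): rows 9, 11, 13 → {Salary,Dept} = (S51, 85), (S51, 85), (S51, 85) ✓
Two rows agree on {Office, EmpID} but differ on {Salary, Dept}, so {Office, EmpID} -> {Salary, Dept} does not hold.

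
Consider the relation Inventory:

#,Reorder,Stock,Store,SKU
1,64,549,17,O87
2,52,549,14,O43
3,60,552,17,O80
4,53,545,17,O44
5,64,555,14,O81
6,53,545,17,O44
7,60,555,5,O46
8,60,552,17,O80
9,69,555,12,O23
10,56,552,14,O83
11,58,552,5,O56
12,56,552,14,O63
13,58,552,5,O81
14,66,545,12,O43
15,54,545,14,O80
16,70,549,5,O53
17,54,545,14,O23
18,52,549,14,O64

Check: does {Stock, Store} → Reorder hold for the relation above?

(Stock=549, Store=17): row 1 → Reorder = 64 ✓
(Stock=549, Store=14): rows 2, 18 → Reorder = 52, 52 ✓
(Stock=552, Store=17): rows 3, 8 → Reorder = 60, 60 ✓
(Stock=545, Store=17): rows 4, 6 → Reorder = 53, 53 ✓
(Stock=555, Store=14): row 5 → Reorder = 64 ✓
(Stock=555, Store=5): row 7 → Reorder = 60 ✓
(Stock=555, Store=12): row 9 → Reorder = 69 ✓
(Stock=552, Store=14): rows 10, 12 → Reorder = 56, 56 ✓
(Stock=552, Store=5): rows 11, 13 → Reorder = 58, 58 ✓
(Stock=545, Store=12): row 14 → Reorder = 66 ✓
(Stock=545, Store=14): rows 15, 17 → Reorder = 54, 54 ✓
(Stock=549, Store=5): row 16 → Reorder = 70 ✓
Every {Stock, Store} value is associated with a single Reorder value, so {Stock, Store} → Reorder holds.

Yes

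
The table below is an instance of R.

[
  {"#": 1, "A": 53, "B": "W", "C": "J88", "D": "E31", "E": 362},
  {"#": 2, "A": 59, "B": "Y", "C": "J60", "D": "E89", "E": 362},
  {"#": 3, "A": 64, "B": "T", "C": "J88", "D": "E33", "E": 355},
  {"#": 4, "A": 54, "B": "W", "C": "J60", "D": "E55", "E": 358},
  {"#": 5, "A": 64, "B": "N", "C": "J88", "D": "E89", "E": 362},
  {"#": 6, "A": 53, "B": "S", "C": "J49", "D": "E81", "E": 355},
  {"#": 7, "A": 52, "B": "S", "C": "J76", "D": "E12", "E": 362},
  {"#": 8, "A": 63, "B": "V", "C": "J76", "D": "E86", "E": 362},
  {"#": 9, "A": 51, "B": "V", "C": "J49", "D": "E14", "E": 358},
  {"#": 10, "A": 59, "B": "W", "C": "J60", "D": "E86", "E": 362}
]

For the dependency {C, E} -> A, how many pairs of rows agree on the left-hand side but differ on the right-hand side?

(C=J88, E=362): violating pairs (1,5) — 1 pair.
(C=J60, E=362): all 2 rows agree on A — 0 pairs.
(C=J76, E=362): violating pairs (7,8) — 1 pair.

2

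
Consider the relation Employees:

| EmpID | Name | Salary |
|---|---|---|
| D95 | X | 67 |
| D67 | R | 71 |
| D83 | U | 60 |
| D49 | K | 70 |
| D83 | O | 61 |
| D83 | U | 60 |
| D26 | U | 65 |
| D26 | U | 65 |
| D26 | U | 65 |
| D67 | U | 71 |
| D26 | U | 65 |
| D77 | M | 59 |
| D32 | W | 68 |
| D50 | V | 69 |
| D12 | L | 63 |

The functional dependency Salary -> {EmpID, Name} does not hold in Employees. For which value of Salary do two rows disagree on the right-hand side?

Salary=67: 1 row → {EmpID,Name} = (D95, X) ✓
Salary=71: 2 rows → {EmpID,Name} takes values {(D67, R), (D67, U)} — violation
Salary=60: 2 rows → {EmpID,Name} = (D83, U), (D83, U) ✓
Salary=70: 1 row → {EmpID,Name} = (D49, K) ✓
Salary=61: 1 row → {EmpID,Name} = (D83, O) ✓
Salary=65: 4 rows → {EmpID,Name} = (D26, U), (D26, U), (D26, U), (D26, U) ✓
Salary=59: 1 row → {EmpID,Name} = (D77, M) ✓
Salary=68: 1 row → {EmpID,Name} = (D32, W) ✓
Salary=69: 1 row → {EmpID,Name} = (D50, V) ✓
Salary=63: 1 row → {EmpID,Name} = (D12, L) ✓
The only Salary value with inconsistent RHS is Salary=71.

71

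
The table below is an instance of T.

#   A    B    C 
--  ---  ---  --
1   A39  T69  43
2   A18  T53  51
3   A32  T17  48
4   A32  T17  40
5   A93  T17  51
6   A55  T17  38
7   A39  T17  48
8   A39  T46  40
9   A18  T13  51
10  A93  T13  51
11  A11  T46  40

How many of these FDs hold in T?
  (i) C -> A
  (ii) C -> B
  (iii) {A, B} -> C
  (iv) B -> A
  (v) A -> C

0

(i) C -> A: C=51: rows 2, 5, 9, 10 → A takes values {A18, A93} — violation; C=48: rows 3, 7 → A takes values {A32, A39} — violation; C=40: rows 4, 8, 11 → A takes values {A32, A39, A11} — violation — fails.
(ii) C -> B: C=51: rows 2, 5, 9, 10 → B takes values {T53, T17, T13} — violation; C=40: rows 4, 8, 11 → B takes values {T17, T46} — violation — fails.
(iii) {A, B} -> C: (A=A32, B=T17): rows 3, 4 → C takes values {48, 40} — violation — fails.
(iv) B -> A: B=T17: rows 3, 4, 5, 6, 7 → A takes values {A32, A93, A55, A39} — violation; B=T46: rows 8, 11 → A takes values {A39, A11} — violation; B=T13: rows 9, 10 → A takes values {A18, A93} — violation — fails.
(v) A -> C: A=A39: rows 1, 7, 8 → C takes values {43, 48, 40} — violation; A=A32: rows 3, 4 → C takes values {48, 40} — violation — fails.
None of the 5 dependencies hold.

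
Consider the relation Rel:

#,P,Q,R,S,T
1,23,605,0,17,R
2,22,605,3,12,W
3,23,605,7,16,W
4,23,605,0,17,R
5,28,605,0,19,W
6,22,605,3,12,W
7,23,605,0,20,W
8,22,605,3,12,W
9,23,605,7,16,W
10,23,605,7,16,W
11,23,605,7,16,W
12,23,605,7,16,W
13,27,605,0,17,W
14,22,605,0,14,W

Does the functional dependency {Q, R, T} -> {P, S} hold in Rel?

(Q=605, R=0, T=R): rows 1, 4 → {P,S} = (23, 17), (23, 17) ✓
(Q=605, R=3, T=W): rows 2, 6, 8 → {P,S} = (22, 12), (22, 12), (22, 12) ✓
(Q=605, R=7, T=W): rows 3, 9, 10, 11, 12 → {P,S} = (23, 16), (23, 16), (23, 16), (23, 16), (23, 16) ✓
(Q=605, R=0, T=W): rows 5, 7, 13, 14 → {P,S} takes values {(28, 19), (23, 20), (27, 17), (22, 14)} — violation
Two rows agree on {Q, R, T} but differ on {P, S}, so {Q, R, T} -> {P, S} does not hold.

No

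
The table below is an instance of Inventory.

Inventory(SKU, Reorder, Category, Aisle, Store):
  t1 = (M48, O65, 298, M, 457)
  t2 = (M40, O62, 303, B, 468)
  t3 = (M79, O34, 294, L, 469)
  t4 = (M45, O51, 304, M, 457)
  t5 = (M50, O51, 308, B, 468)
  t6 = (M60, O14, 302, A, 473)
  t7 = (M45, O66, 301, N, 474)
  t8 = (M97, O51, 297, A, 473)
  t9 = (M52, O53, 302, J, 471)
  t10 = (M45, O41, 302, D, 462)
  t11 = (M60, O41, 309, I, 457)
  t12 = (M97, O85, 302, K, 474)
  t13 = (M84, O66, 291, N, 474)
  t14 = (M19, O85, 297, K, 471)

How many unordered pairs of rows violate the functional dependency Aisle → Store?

1

Aisle=M: all 2 rows agree on Store — 0 pairs.
Aisle=B: all 2 rows agree on Store — 0 pairs.
Aisle=A: all 2 rows agree on Store — 0 pairs.
Aisle=N: all 2 rows agree on Store — 0 pairs.
Aisle=K: violating pairs (12,14) — 1 pair.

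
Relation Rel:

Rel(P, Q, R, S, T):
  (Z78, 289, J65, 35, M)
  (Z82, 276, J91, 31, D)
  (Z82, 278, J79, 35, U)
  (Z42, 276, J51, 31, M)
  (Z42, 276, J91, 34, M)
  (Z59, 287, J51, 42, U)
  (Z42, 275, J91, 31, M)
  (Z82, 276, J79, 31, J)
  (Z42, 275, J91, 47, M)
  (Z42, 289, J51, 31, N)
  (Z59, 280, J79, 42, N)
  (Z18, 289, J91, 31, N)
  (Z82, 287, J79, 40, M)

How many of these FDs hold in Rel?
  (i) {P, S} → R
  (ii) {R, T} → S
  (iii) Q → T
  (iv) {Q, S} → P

(i) {P, S} → R: (P=Z82, S=31): 2 rows → R takes values {J91, J79} — violation; (P=Z42, S=31): 3 rows → R takes values {J51, J91} — violation; (P=Z59, S=42): 2 rows → R takes values {J51, J79} — violation — fails.
(ii) {R, T} → S: (R=J91, T=M): 3 rows → S takes values {34, 31, 47} — violation — fails.
(iii) Q → T: Q=289: 3 rows → T takes values {M, N} — violation; Q=276: 4 rows → T takes values {D, M, J} — violation; Q=287: 2 rows → T takes values {U, M} — violation — fails.
(iv) {Q, S} → P: (Q=276, S=31): 3 rows → P takes values {Z82, Z42} — violation; (Q=289, S=31): 2 rows → P takes values {Z42, Z18} — violation — fails.
None of the 4 dependencies hold.

0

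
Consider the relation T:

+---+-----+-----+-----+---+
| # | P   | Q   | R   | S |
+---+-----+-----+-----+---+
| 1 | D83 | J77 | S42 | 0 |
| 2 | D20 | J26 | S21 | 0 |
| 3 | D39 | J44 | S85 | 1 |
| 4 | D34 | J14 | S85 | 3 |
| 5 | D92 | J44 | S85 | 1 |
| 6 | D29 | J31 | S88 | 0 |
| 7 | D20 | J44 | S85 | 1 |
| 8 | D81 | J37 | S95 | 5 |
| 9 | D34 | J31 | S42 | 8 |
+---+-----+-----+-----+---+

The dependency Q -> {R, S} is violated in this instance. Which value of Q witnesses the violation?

J31

Q=J77: row 1 → {R,S} = (S42, 0) ✓
Q=J26: row 2 → {R,S} = (S21, 0) ✓
Q=J44: rows 3, 5, 7 → {R,S} = (S85, 1), (S85, 1), (S85, 1) ✓
Q=J14: row 4 → {R,S} = (S85, 3) ✓
Q=J31: rows 6, 9 → {R,S} takes values {(S88, 0), (S42, 8)} — violation
Q=J37: row 8 → {R,S} = (S95, 5) ✓
The only Q value with inconsistent RHS is Q=J31.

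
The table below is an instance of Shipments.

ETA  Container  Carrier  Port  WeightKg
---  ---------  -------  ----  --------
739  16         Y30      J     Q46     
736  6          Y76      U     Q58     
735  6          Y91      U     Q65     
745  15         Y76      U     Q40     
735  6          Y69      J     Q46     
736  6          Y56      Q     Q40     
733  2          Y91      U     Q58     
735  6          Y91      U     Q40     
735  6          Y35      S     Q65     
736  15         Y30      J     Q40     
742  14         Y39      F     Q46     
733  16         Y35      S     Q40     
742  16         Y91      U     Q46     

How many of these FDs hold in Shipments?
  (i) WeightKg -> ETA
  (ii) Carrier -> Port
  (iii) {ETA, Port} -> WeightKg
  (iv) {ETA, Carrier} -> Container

2

(i) WeightKg -> ETA: WeightKg=Q46: 4 rows → ETA takes values {739, 735, 742} — violation; WeightKg=Q58: 2 rows → ETA takes values {736, 733} — violation; WeightKg=Q40: 5 rows → ETA takes values {745, 736, 735, 733} — violation — fails.
(ii) Carrier -> Port: every LHS value maps to a single RHS value — holds.
(iii) {ETA, Port} -> WeightKg: (ETA=735, Port=U): 2 rows → WeightKg takes values {Q65, Q40} — violation — fails.
(iv) {ETA, Carrier} -> Container: every LHS value maps to a single RHS value — holds.
2 of the 4 dependencies hold.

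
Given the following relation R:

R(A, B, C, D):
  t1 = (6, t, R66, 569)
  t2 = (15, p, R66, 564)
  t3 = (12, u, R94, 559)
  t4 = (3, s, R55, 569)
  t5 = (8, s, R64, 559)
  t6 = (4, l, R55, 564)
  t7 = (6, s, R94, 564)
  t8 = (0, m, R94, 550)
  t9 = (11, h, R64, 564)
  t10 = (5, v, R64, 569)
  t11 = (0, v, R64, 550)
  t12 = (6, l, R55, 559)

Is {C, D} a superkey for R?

All 12 rows have distinct {C, D} values, so {C, D} → (all attributes) holds and {C, D} is a superkey.

Yes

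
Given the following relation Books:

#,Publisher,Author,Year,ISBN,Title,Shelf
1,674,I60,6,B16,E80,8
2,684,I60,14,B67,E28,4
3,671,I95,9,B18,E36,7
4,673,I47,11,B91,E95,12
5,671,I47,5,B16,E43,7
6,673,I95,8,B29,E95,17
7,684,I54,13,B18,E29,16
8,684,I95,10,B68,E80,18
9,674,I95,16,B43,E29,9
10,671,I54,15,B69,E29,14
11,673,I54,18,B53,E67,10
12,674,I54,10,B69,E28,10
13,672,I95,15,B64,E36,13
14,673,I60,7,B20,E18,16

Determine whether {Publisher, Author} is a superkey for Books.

Yes

All 14 rows have distinct {Publisher, Author} values, so {Publisher, Author} → (all attributes) holds and {Publisher, Author} is a superkey.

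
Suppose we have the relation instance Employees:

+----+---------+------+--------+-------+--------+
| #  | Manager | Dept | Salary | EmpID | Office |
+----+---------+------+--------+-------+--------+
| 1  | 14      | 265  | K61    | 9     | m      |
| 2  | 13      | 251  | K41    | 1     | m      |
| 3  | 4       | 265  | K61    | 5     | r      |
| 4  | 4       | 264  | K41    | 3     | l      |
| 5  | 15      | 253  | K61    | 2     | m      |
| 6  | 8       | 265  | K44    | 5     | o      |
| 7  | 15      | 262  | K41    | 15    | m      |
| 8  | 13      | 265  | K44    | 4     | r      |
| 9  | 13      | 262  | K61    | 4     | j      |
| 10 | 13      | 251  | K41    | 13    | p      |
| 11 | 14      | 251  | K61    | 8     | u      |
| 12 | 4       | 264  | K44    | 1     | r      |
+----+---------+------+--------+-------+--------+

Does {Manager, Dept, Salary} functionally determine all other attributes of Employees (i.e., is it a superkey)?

Rows 2 and 10 have the same {Manager, Dept, Salary} value (Manager=13, Dept=251, Salary=K41) but are distinct tuples, so {Manager, Dept, Salary} does not determine every attribute — not a superkey.

No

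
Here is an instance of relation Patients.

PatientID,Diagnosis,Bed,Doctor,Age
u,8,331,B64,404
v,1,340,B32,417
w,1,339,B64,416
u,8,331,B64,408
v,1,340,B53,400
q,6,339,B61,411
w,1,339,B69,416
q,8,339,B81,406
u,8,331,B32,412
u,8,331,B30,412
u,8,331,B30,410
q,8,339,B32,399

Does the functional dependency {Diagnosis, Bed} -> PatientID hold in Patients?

Yes

(Diagnosis=8, Bed=331): 5 rows → PatientID = u, u, u, u, u ✓
(Diagnosis=1, Bed=340): 2 rows → PatientID = v, v ✓
(Diagnosis=1, Bed=339): 2 rows → PatientID = w, w ✓
(Diagnosis=6, Bed=339): 1 row → PatientID = q ✓
(Diagnosis=8, Bed=339): 2 rows → PatientID = q, q ✓
Every {Diagnosis, Bed} value is associated with a single PatientID value, so {Diagnosis, Bed} -> PatientID holds.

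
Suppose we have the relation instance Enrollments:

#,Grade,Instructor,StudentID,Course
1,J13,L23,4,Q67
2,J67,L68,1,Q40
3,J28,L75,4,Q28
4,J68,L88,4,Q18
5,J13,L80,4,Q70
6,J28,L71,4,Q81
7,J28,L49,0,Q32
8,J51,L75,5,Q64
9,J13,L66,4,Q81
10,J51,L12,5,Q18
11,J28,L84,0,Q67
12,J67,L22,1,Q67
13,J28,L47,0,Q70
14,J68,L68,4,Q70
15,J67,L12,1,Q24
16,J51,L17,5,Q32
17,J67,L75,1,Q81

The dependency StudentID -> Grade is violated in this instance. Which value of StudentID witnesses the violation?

4

StudentID=4: rows 1, 3, 4, 5, 6, 9, 14 → Grade takes values {J13, J28, J68} — violation
StudentID=1: rows 2, 12, 15, 17 → Grade = J67, J67, J67, J67 ✓
StudentID=0: rows 7, 11, 13 → Grade = J28, J28, J28 ✓
StudentID=5: rows 8, 10, 16 → Grade = J51, J51, J51 ✓
The only StudentID value with inconsistent Grade is StudentID=4.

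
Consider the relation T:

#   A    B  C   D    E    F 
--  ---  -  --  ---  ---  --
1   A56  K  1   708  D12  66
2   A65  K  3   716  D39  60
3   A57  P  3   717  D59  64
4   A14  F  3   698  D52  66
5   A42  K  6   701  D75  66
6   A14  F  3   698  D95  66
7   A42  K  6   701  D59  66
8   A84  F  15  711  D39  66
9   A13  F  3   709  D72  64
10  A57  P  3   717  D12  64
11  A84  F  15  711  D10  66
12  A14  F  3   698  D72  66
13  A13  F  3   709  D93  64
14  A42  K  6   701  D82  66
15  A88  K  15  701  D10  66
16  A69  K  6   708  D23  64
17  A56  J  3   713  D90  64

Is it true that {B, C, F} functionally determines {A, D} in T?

Yes

(B=K, C=1, F=66): row 1 → {A,D} = (A56, 708) ✓
(B=K, C=3, F=60): row 2 → {A,D} = (A65, 716) ✓
(B=P, C=3, F=64): rows 3, 10 → {A,D} = (A57, 717), (A57, 717) ✓
(B=F, C=3, F=66): rows 4, 6, 12 → {A,D} = (A14, 698), (A14, 698), (A14, 698) ✓
(B=K, C=6, F=66): rows 5, 7, 14 → {A,D} = (A42, 701), (A42, 701), (A42, 701) ✓
(B=F, C=15, F=66): rows 8, 11 → {A,D} = (A84, 711), (A84, 711) ✓
(B=F, C=3, F=64): rows 9, 13 → {A,D} = (A13, 709), (A13, 709) ✓
(B=K, C=15, F=66): row 15 → {A,D} = (A88, 701) ✓
(B=K, C=6, F=64): row 16 → {A,D} = (A69, 708) ✓
(B=J, C=3, F=64): row 17 → {A,D} = (A56, 713) ✓
Every {B, C, F} value is associated with a single {A, D} value, so {B, C, F} → {A, D} holds.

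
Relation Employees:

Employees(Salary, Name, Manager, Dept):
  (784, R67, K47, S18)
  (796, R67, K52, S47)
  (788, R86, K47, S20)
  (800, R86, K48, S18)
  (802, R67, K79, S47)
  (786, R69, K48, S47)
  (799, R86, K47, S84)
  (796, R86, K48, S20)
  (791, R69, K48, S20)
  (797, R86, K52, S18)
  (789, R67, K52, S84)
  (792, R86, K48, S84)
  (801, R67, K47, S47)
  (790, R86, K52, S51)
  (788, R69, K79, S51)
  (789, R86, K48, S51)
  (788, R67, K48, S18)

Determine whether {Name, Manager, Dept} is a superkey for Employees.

Yes

All 17 rows have distinct {Name, Manager, Dept} values, so {Name, Manager, Dept} → (all attributes) holds and {Name, Manager, Dept} is a superkey.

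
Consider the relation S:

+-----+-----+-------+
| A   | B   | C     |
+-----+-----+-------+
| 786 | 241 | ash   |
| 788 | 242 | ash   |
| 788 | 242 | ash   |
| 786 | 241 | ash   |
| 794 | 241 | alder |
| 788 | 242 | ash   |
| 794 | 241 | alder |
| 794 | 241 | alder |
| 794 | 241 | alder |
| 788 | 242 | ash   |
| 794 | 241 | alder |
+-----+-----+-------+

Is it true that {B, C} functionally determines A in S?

(B=241, C=ash): 2 rows → A = 786, 786 ✓
(B=242, C=ash): 4 rows → A = 788, 788, 788, 788 ✓
(B=241, C=alder): 5 rows → A = 794, 794, 794, 794, 794 ✓
Every {B, C} value is associated with a single A value, so {B, C} → A holds.

Yes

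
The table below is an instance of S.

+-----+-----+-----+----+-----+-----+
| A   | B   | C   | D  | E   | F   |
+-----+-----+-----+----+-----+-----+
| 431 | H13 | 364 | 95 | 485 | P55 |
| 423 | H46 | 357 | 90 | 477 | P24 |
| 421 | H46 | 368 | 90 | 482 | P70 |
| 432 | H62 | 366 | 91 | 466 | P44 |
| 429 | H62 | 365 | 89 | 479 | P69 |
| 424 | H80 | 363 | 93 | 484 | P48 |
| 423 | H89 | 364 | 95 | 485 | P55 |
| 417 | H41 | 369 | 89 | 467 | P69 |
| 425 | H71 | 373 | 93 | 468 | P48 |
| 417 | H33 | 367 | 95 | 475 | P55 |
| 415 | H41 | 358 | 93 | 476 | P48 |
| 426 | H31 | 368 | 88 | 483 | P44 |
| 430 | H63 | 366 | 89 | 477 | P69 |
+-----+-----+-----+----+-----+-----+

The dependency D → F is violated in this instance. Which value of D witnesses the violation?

D=95: 3 rows → F = P55, P55, P55 ✓
D=90: 2 rows → F takes values {P24, P70} — violation
D=91: 1 row → F = P44 ✓
D=89: 3 rows → F = P69, P69, P69 ✓
D=93: 3 rows → F = P48, P48, P48 ✓
D=88: 1 row → F = P44 ✓
The only D value with inconsistent F is D=90.

90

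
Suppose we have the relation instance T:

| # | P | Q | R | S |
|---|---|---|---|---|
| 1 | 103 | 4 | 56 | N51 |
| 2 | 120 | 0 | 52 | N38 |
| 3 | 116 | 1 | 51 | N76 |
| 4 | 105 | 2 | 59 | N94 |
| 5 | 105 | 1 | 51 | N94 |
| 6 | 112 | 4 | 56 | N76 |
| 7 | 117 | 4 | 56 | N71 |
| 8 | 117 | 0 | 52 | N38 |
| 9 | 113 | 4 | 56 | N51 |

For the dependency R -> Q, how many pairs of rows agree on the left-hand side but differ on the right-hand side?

0

R=56: all 4 rows agree on Q — 0 pairs.
R=52: all 2 rows agree on Q — 0 pairs.
R=51: all 2 rows agree on Q — 0 pairs.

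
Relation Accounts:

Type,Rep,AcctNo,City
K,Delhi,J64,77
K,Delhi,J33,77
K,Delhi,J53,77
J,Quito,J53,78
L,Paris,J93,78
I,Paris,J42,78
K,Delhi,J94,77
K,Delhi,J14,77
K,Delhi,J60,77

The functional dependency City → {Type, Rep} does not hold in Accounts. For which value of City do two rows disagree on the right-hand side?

78

City=77: 6 rows → {Type,Rep} = (K, Delhi), (K, Delhi), (K, Delhi), (K, Delhi), (K, Delhi), (K, Delhi) ✓
City=78: 3 rows → {Type,Rep} takes values {(J, Quito), (L, Paris), (I, Paris)} — violation
The only City value with inconsistent RHS is City=78.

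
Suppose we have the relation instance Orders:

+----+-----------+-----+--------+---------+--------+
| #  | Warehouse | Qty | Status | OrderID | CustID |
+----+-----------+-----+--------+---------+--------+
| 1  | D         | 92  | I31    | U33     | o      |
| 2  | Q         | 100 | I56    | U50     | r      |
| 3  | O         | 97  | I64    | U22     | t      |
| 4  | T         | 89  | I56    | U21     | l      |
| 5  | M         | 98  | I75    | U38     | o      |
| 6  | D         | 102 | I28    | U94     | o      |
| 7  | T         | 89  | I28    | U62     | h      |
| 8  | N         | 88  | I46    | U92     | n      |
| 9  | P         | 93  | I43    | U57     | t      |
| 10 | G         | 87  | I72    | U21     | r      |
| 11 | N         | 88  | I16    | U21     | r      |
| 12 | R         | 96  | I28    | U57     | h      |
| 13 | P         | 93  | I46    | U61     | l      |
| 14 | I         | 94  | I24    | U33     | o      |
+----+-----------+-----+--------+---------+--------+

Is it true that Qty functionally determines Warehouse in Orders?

Yes

Qty=92: row 1 → Warehouse = D ✓
Qty=100: row 2 → Warehouse = Q ✓
Qty=97: row 3 → Warehouse = O ✓
Qty=89: rows 4, 7 → Warehouse = T, T ✓
Qty=98: row 5 → Warehouse = M ✓
Qty=102: row 6 → Warehouse = D ✓
Qty=88: rows 8, 11 → Warehouse = N, N ✓
Qty=93: rows 9, 13 → Warehouse = P, P ✓
Qty=87: row 10 → Warehouse = G ✓
Qty=96: row 12 → Warehouse = R ✓
Qty=94: row 14 → Warehouse = I ✓
Every Qty value is associated with a single Warehouse value, so Qty → Warehouse holds.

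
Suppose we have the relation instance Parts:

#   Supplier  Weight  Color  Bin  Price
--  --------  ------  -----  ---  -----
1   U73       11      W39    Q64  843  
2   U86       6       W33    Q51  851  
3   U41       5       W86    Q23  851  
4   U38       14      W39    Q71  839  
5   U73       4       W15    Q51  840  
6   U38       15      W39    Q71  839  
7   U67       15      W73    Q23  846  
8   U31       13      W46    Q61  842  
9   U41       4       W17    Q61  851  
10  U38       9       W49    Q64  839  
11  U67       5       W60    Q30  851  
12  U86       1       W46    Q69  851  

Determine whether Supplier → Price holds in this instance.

No

Supplier=U73: rows 1, 5 → Price takes values {843, 840} — violation
Supplier=U86: rows 2, 12 → Price = 851, 851 ✓
Supplier=U41: rows 3, 9 → Price = 851, 851 ✓
Supplier=U38: rows 4, 6, 10 → Price = 839, 839, 839 ✓
Supplier=U67: rows 7, 11 → Price takes values {846, 851} — violation
Supplier=U31: row 8 → Price = 842 ✓
Two rows agree on Supplier but differ on Price, so Supplier → Price does not hold.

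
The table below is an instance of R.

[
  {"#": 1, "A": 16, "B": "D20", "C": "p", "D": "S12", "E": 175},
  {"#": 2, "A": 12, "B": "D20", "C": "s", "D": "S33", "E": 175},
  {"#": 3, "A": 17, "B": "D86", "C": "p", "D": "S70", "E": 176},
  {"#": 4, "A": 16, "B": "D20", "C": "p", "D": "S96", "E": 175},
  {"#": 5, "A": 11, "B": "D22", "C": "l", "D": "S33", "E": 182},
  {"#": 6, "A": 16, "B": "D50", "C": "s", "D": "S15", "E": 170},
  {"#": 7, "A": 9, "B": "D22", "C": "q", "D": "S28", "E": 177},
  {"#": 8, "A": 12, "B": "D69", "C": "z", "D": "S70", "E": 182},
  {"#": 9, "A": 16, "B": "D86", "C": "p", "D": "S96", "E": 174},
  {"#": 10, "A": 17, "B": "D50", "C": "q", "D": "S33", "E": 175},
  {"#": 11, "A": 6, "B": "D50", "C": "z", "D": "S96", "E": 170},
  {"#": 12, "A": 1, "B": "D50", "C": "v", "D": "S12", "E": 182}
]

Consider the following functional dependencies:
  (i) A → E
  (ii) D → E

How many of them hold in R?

0

(i) A → E: A=16: rows 1, 4, 6, 9 → E takes values {175, 170, 174} — violation; A=12: rows 2, 8 → E takes values {175, 182} — violation; A=17: rows 3, 10 → E takes values {176, 175} — violation — fails.
(ii) D → E: D=S12: rows 1, 12 → E takes values {175, 182} — violation; D=S33: rows 2, 5, 10 → E takes values {175, 182} — violation; D=S70: rows 3, 8 → E takes values {176, 182} — violation; D=S96: rows 4, 9, 11 → E takes values {175, 174, 170} — violation — fails.
None of the 2 dependencies hold.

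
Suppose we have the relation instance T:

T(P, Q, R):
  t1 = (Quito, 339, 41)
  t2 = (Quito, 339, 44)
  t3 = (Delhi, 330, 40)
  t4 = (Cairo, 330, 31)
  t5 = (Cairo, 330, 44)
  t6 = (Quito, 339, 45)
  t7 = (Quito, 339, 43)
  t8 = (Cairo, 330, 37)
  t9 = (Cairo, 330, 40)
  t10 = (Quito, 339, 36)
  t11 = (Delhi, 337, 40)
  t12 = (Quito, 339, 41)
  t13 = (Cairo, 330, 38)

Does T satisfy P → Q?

P=Quito: rows 1, 2, 6, 7, 10, 12 → Q = 339, 339, 339, 339, 339, 339 ✓
P=Delhi: rows 3, 11 → Q takes values {330, 337} — violation
P=Cairo: rows 4, 5, 8, 9, 13 → Q = 330, 330, 330, 330, 330 ✓
Two rows agree on P but differ on Q, so P → Q does not hold.

No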